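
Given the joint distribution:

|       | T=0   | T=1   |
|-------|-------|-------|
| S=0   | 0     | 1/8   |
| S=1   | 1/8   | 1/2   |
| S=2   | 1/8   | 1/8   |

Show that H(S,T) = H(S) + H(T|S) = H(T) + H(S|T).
Marginal P(S) (row sums):
  P(S=0) = 0 + 1/8 = 1/8
  P(S=1) = 1/8 + 1/2 = 5/8
  P(S=2) = 1/8 + 1/8 = 1/4
Marginal P(T) (column sums):
  P(T=0) = 0 + 1/8 + 1/8 = 1/4
  P(T=1) = 1/8 + 1/2 + 1/8 = 3/4

Decomposition 1: H(S) + H(T|S)
H(S) = -[(1/8)·log₂(1/8) + (5/8)·log₂(5/8) + (1/4)·log₂(1/4)]
  = 0.3750 + 0.4238 + 0.5000
  = 1.2988 bits
H(T|S) = -Σ P(S,T)·log₂ P(T|S), where P(T|S) = P(S,T) / P(S)
  (cells with P(S,T) = 0 contribute 0)
  (S=0,T=1): P(T|S) = (1/8)/(1/8) = 1;  -(1/8)·log₂(1) = 0.0000
  (S=1,T=0): P(T|S) = (1/8)/(5/8) = 1/5;  -(1/8)·log₂(1/5) = 0.2902
  (S=1,T=1): P(T|S) = (1/2)/(5/8) = 4/5;  -(1/2)·log₂(4/5) = 0.1610
  (S=2,T=0): P(T|S) = (1/8)/(1/4) = 1/2;  -(1/8)·log₂(1/2) = 0.1250
  (S=2,T=1): P(T|S) = (1/8)/(1/4) = 1/2;  -(1/8)·log₂(1/2) = 0.1250
H(T|S) = 0.0000 + 0.2902 + 0.1610 + 0.1250 + 0.1250
  = 0.7012 bits
H(S) + H(T|S) = 1.2988 + 0.7012 = 2.0000 bits

Decomposition 2: H(T) + H(S|T)
H(T) = -[(1/4)·log₂(1/4) + (3/4)·log₂(3/4)]
  = 0.5000 + 0.3113
  = 0.8113 bits
H(S|T) = -Σ P(S,T)·log₂ P(S|T), where P(S|T) = P(S,T) / P(T)
  (cells with P(S,T) = 0 contribute 0)
  (S=0,T=1): P(S|T) = (1/8)/(3/4) = 1/6;  -(1/8)·log₂(1/6) = 0.3231
  (S=1,T=0): P(S|T) = (1/8)/(1/4) = 1/2;  -(1/8)·log₂(1/2) = 0.1250
  (S=1,T=1): P(S|T) = (1/2)/(3/4) = 2/3;  -(1/2)·log₂(2/3) = 0.2925
  (S=2,T=0): P(S|T) = (1/8)/(1/4) = 1/2;  -(1/8)·log₂(1/2) = 0.1250
  (S=2,T=1): P(S|T) = (1/8)/(3/4) = 1/6;  -(1/8)·log₂(1/6) = 0.3231
H(S|T) = 0.3231 + 0.1250 + 0.2925 + 0.1250 + 0.3231
  = 1.1887 bits
H(T) + H(S|T) = 0.8113 + 1.1887 = 2.0000 bits

Direct computation of the joint entropy:
H(S,T) = -[(1/8)·log₂(1/8) + (1/8)·log₂(1/8) + (1/2)·log₂(1/2) + (1/8)·log₂(1/8) + (1/8)·log₂(1/8)]
  = 0.3750 + 0.3750 + 0.5000 + 0.3750 + 0.3750
  = 2.0000 bits

All three agree: H(S,T) = 2.0000 bits ✓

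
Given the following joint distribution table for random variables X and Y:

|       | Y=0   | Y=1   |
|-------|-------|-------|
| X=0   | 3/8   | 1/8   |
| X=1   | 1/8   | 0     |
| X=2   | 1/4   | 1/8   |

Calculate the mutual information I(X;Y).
Marginal P(X) (row sums):
  P(X=0) = 3/8 + 1/8 = 1/2
  P(X=1) = 1/8 + 0 = 1/8
  P(X=2) = 1/4 + 1/8 = 3/8
Marginal P(Y) (column sums):
  P(Y=0) = 3/8 + 1/8 + 1/4 = 3/4
  P(Y=1) = 1/8 + 0 + 1/8 = 1/4

H(X) = -[(1/2)·log₂(1/2) + (1/8)·log₂(1/8) + (3/8)·log₂(3/8)]
  = 0.5000 + 0.3750 + 0.5306
  = 1.4056 bits
H(Y) = -[(3/4)·log₂(3/4) + (1/4)·log₂(1/4)]
  = 0.3113 + 0.5000
  = 0.8113 bits
H(X,Y) = -[(3/8)·log₂(3/8) + (1/8)·log₂(1/8) + (1/8)·log₂(1/8) + (1/4)·log₂(1/4) + (1/8)·log₂(1/8)]
  = 0.5306 + 0.3750 + 0.3750 + 0.5000 + 0.3750
  = 2.1556 bits

I(X;Y) = H(X) + H(Y) - H(X,Y)
  = 1.4056 + 0.8113 - 2.1556
  = 0.0613 bits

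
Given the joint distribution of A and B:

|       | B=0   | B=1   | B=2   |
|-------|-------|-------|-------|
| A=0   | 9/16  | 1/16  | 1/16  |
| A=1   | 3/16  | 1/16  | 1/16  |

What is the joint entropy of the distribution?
H(A,B) = -Σ P(A,B) log₂ P(A,B), summed over the non-zero cells:
H(A,B) = -[(9/16)·log₂(9/16) + (1/16)·log₂(1/16) + (1/16)·log₂(1/16) + (3/16)·log₂(3/16) + (1/16)·log₂(1/16) + (1/16)·log₂(1/16)]
  = 0.4669 + 0.2500 + 0.2500 + 0.4528 + 0.2500 + 0.2500
  = 1.9197 bits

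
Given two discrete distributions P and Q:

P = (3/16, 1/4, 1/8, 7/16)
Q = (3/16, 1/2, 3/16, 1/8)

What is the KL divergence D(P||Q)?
D(P||Q) = Σ P(i) log₂(P(i)/Q(i))
  i=0: (3/16) × log₂((3/16)/(3/16)) = (3/16) × log₂(1) = 0.0000
  i=1: (1/4) × log₂((1/4)/(1/2)) = (1/4) × log₂(1/2) = -0.2500
  i=2: (1/8) × log₂((1/8)/(3/16)) = (1/8) × log₂(2/3) = -0.0731
  i=3: (7/16) × log₂((7/16)/(1/8)) = (7/16) × log₂(7/2) = 0.7907
D(P||Q) = 0.0000 - 0.2500 - 0.0731 + 0.7907
  = 0.4676 bits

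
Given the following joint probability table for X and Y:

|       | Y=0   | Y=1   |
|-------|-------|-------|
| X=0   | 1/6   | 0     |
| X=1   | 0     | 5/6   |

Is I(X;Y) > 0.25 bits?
Marginal P(X) (row sums):
  P(X=0) = 1/6 + 0 = 1/6
  P(X=1) = 0 + 5/6 = 5/6
Marginal P(Y) (column sums):
  P(Y=0) = 1/6 + 0 = 1/6
  P(Y=1) = 0 + 5/6 = 5/6

H(X) = -[(1/6)·log₂(1/6) + (5/6)·log₂(5/6)]
  = 0.4308 + 0.2192
  = 0.6500 bits
H(Y) = -[(1/6)·log₂(1/6) + (5/6)·log₂(5/6)]
  = 0.4308 + 0.2192
  = 0.6500 bits
H(X,Y) = -[(1/6)·log₂(1/6) + (5/6)·log₂(5/6)]
  = 0.4308 + 0.2192
  = 0.6500 bits

I(X;Y) = H(X) + H(Y) - H(X,Y)
  = 0.6500 + 0.6500 - 0.6500
  = 0.6500 bits

Yes. I(X;Y) = 0.6500 bits, which is > 0.25 bits.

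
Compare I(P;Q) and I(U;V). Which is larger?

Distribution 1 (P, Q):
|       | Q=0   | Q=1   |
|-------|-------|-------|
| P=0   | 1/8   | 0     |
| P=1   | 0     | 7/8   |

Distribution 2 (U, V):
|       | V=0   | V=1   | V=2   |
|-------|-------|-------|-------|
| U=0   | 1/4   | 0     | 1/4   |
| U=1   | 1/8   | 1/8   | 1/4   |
Distribution 1 (P, Q):
Marginal P(P) (row sums):
  P(P=0) = 1/8 + 0 = 1/8
  P(P=1) = 0 + 7/8 = 7/8
Marginal P(Q) (column sums):
  P(Q=0) = 1/8 + 0 = 1/8
  P(Q=1) = 0 + 7/8 = 7/8

H(P) = -[(1/8)·log₂(1/8) + (7/8)·log₂(7/8)]
  = 0.3750 + 0.1686
  = 0.5436 bits
H(Q) = -[(1/8)·log₂(1/8) + (7/8)·log₂(7/8)]
  = 0.3750 + 0.1686
  = 0.5436 bits
H(P,Q) = -[(1/8)·log₂(1/8) + (7/8)·log₂(7/8)]
  = 0.3750 + 0.1686
  = 0.5436 bits

I(P;Q) = H(P) + H(Q) - H(P,Q)
  = 0.5436 + 0.5436 - 0.5436
  = 0.5436 bits

Distribution 2 (U, V):
Marginal P(U) (row sums):
  P(U=0) = 1/4 + 0 + 1/4 = 1/2
  P(U=1) = 1/8 + 1/8 + 1/4 = 1/2
Marginal P(V) (column sums):
  P(V=0) = 1/4 + 1/8 = 3/8
  P(V=1) = 0 + 1/8 = 1/8
  P(V=2) = 1/4 + 1/4 = 1/2

H(U) = -[(1/2)·log₂(1/2) + (1/2)·log₂(1/2)]
  = 0.5000 + 0.5000
  = 1.0000 bits
H(V) = -[(3/8)·log₂(3/8) + (1/8)·log₂(1/8) + (1/2)·log₂(1/2)]
  = 0.5306 + 0.3750 + 0.5000
  = 1.4056 bits
H(U,V) = -[(1/4)·log₂(1/4) + (1/4)·log₂(1/4) + (1/8)·log₂(1/8) + (1/8)·log₂(1/8) + (1/4)·log₂(1/4)]
  = 0.5000 + 0.5000 + 0.3750 + 0.3750 + 0.5000
  = 2.2500 bits

I(U;V) = H(U) + H(V) - H(U,V)
  = 1.0000 + 1.4056 - 2.2500
  = 0.1556 bits

I(P;Q) = 0.5436 bits > I(U;V) = 0.1556 bits, so (P, Q) has the higher mutual information (stronger dependence).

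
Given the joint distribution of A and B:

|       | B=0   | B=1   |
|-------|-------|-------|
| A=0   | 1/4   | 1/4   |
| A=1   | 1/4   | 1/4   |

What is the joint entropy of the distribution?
H(A,B) = -Σ P(A,B) log₂ P(A,B), summed over the non-zero cells:
H(A,B) = -[(1/4)·log₂(1/4) + (1/4)·log₂(1/4) + (1/4)·log₂(1/4) + (1/4)·log₂(1/4)]
  = 0.5000 + 0.5000 + 0.5000 + 0.5000
  = 2.0000 bits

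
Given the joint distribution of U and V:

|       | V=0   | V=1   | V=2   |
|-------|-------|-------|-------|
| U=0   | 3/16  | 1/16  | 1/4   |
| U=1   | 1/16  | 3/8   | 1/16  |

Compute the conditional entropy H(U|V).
Marginal P(V) (column sums):
  P(V=0) = 3/16 + 1/16 = 1/4
  P(V=1) = 1/16 + 3/8 = 7/16
  P(V=2) = 1/4 + 1/16 = 5/16

H(U|V) = -Σ P(U,V)·log₂ P(U|V), where P(U|V) = P(U,V) / P(V)
  (U=0,V=0): P(U|V) = (3/16)/(1/4) = 3/4;  -(3/16)·log₂(3/4) = 0.0778
  (U=0,V=1): P(U|V) = (1/16)/(7/16) = 1/7;  -(1/16)·log₂(1/7) = 0.1755
  (U=0,V=2): P(U|V) = (1/4)/(5/16) = 4/5;  -(1/4)·log₂(4/5) = 0.0805
  (U=1,V=0): P(U|V) = (1/16)/(1/4) = 1/4;  -(1/16)·log₂(1/4) = 0.1250
  (U=1,V=1): P(U|V) = (3/8)/(7/16) = 6/7;  -(3/8)·log₂(6/7) = 0.0834
  (U=1,V=2): P(U|V) = (1/16)/(5/16) = 1/5;  -(1/16)·log₂(1/5) = 0.1451
H(U|V) = 0.0778 + 0.1755 + 0.0805 + 0.1250 + 0.0834 + 0.1451
  = 0.6873 bits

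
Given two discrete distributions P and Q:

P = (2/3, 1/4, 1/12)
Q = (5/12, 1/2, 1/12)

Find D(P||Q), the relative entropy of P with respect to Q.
D(P||Q) = Σ P(i) log₂(P(i)/Q(i))
  i=0: (2/3) × log₂((2/3)/(5/12)) = (2/3) × log₂(8/5) = 0.4520
  i=1: (1/4) × log₂((1/4)/(1/2)) = (1/4) × log₂(1/2) = -0.2500
  i=2: (1/12) × log₂((1/12)/(1/12)) = (1/12) × log₂(1) = 0.0000
D(P||Q) = 0.4520 - 0.2500 + 0.0000
  = 0.2020 bits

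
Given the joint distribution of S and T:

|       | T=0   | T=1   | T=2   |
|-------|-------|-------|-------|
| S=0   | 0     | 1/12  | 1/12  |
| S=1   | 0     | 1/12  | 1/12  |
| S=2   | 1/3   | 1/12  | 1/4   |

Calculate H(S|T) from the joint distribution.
Marginal P(T) (column sums):
  P(T=0) = 0 + 0 + 1/3 = 1/3
  P(T=1) = 1/12 + 1/12 + 1/12 = 1/4
  P(T=2) = 1/12 + 1/12 + 1/4 = 5/12

H(S|T) = -Σ P(S,T)·log₂ P(S|T), where P(S|T) = P(S,T) / P(T)
  (cells with P(S,T) = 0 contribute 0)
  (S=0,T=1): P(S|T) = (1/12)/(1/4) = 1/3;  -(1/12)·log₂(1/3) = 0.1321
  (S=0,T=2): P(S|T) = (1/12)/(5/12) = 1/5;  -(1/12)·log₂(1/5) = 0.1935
  (S=1,T=1): P(S|T) = (1/12)/(1/4) = 1/3;  -(1/12)·log₂(1/3) = 0.1321
  (S=1,T=2): P(S|T) = (1/12)/(5/12) = 1/5;  -(1/12)·log₂(1/5) = 0.1935
  (S=2,T=0): P(S|T) = (1/3)/(1/3) = 1;  -(1/3)·log₂(1) = 0.0000
  (S=2,T=1): P(S|T) = (1/12)/(1/4) = 1/3;  -(1/12)·log₂(1/3) = 0.1321
  (S=2,T=2): P(S|T) = (1/4)/(5/12) = 3/5;  -(1/4)·log₂(3/5) = 0.1842
H(S|T) = 0.1321 + 0.1935 + 0.1321 + 0.1935 + 0.0000 + 0.1321 + 0.1842
  = 0.9675 bits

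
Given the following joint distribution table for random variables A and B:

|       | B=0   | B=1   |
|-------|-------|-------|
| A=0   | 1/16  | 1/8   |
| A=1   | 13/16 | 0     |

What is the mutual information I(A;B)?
Marginal P(A) (row sums):
  P(A=0) = 1/16 + 1/8 = 3/16
  P(A=1) = 13/16 + 0 = 13/16
Marginal P(B) (column sums):
  P(B=0) = 1/16 + 13/16 = 7/8
  P(B=1) = 1/8 + 0 = 1/8

H(A) = -[(3/16)·log₂(3/16) + (13/16)·log₂(13/16)]
  = 0.4528 + 0.2434
  = 0.6962 bits
H(B) = -[(7/8)·log₂(7/8) + (1/8)·log₂(1/8)]
  = 0.1686 + 0.3750
  = 0.5436 bits
H(A,B) = -[(1/16)·log₂(1/16) + (1/8)·log₂(1/8) + (13/16)·log₂(13/16)]
  = 0.2500 + 0.3750 + 0.2434
  = 0.8684 bits

I(A;B) = H(A) + H(B) - H(A,B)
  = 0.6962 + 0.5436 - 0.8684
  = 0.3714 bits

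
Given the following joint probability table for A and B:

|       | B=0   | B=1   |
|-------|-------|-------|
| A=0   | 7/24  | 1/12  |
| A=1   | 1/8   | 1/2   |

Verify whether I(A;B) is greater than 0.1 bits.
Marginal P(A) (row sums):
  P(A=0) = 7/24 + 1/12 = 3/8
  P(A=1) = 1/8 + 1/2 = 5/8
Marginal P(B) (column sums):
  P(B=0) = 7/24 + 1/8 = 5/12
  P(B=1) = 1/12 + 1/2 = 7/12

H(A) = -[(3/8)·log₂(3/8) + (5/8)·log₂(5/8)]
  = 0.5306 + 0.4238
  = 0.9544 bits
H(B) = -[(5/12)·log₂(5/12) + (7/12)·log₂(7/12)]
  = 0.5263 + 0.4536
  = 0.9799 bits
H(A,B) = -[(7/24)·log₂(7/24) + (1/12)·log₂(1/12) + (1/8)·log₂(1/8) + (1/2)·log₂(1/2)]
  = 0.5185 + 0.2987 + 0.3750 + 0.5000
  = 1.6922 bits

I(A;B) = H(A) + H(B) - H(A,B)
  = 0.9544 + 0.9799 - 1.6922
  = 0.2421 bits

Yes. I(A;B) = 0.2421 bits, which is > 0.1 bits.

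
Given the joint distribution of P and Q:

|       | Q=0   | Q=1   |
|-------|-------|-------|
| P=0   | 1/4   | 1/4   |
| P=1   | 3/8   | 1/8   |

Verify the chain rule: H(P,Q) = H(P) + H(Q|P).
Left side:
H(P,Q) = -[(1/4)·log₂(1/4) + (1/4)·log₂(1/4) + (3/8)·log₂(3/8) + (1/8)·log₂(1/8)]
  = 0.5000 + 0.5000 + 0.5306 + 0.3750
  = 1.9056 bits

Right side:
Marginal P(P) (row sums):
  P(P=0) = 1/4 + 1/4 = 1/2
  P(P=1) = 3/8 + 1/8 = 1/2
H(P) = -[(1/2)·log₂(1/2) + (1/2)·log₂(1/2)]
  = 0.5000 + 0.5000
  = 1.0000 bits
H(Q|P) = -Σ P(P,Q)·log₂ P(Q|P), where P(Q|P) = P(P,Q) / P(P)
  (P=0,Q=0): P(Q|P) = (1/4)/(1/2) = 1/2;  -(1/4)·log₂(1/2) = 0.2500
  (P=0,Q=1): P(Q|P) = (1/4)/(1/2) = 1/2;  -(1/4)·log₂(1/2) = 0.2500
  (P=1,Q=0): P(Q|P) = (3/8)/(1/2) = 3/4;  -(3/8)·log₂(3/4) = 0.1556
  (P=1,Q=1): P(Q|P) = (1/8)/(1/2) = 1/4;  -(1/8)·log₂(1/4) = 0.2500
H(Q|P) = 0.2500 + 0.2500 + 0.1556 + 0.2500
  = 0.9056 bits
H(P) + H(Q|P) = 1.0000 + 0.9056 = 1.9056 bits

Both sides equal 1.9056 bits, so the chain rule holds ✓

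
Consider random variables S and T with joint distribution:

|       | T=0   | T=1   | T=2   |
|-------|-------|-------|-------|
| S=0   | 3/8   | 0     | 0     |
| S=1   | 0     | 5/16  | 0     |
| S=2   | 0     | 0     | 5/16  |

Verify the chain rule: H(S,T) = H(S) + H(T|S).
Left side:
H(S,T) = -[(3/8)·log₂(3/8) + (5/16)·log₂(5/16) + (5/16)·log₂(5/16)]
  = 0.5306 + 0.5244 + 0.5244
  = 1.5794 bits

Right side:
Marginal P(S) (row sums):
  P(S=0) = 3/8 + 0 + 0 = 3/8
  P(S=1) = 0 + 5/16 + 0 = 5/16
  P(S=2) = 0 + 0 + 5/16 = 5/16
H(S) = -[(3/8)·log₂(3/8) + (5/16)·log₂(5/16) + (5/16)·log₂(5/16)]
  = 0.5306 + 0.5244 + 0.5244
  = 1.5794 bits
H(T|S) = -Σ P(S,T)·log₂ P(T|S), where P(T|S) = P(S,T) / P(S)
  (cells with P(S,T) = 0 contribute 0)
  (S=0,T=0): P(T|S) = (3/8)/(3/8) = 1;  -(3/8)·log₂(1) = 0.0000
  (S=1,T=1): P(T|S) = (5/16)/(5/16) = 1;  -(5/16)·log₂(1) = 0.0000
  (S=2,T=2): P(T|S) = (5/16)/(5/16) = 1;  -(5/16)·log₂(1) = 0.0000
H(T|S) = 0.0000 + 0.0000 + 0.0000
  = 0.0000 bits
H(S) + H(T|S) = 1.5794 + 0.0000 = 1.5794 bits

Both sides equal 1.5794 bits, so the chain rule holds ✓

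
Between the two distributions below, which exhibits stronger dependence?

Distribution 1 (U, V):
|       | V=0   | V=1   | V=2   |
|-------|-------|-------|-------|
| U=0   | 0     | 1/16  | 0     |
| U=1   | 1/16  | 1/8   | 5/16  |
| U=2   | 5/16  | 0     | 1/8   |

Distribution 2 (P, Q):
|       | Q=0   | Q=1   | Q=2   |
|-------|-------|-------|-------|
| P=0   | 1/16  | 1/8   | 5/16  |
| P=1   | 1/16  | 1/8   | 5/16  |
Distribution 1 (U, V):
Marginal P(U) (row sums):
  P(U=0) = 0 + 1/16 + 0 = 1/16
  P(U=1) = 1/16 + 1/8 + 5/16 = 1/2
  P(U=2) = 5/16 + 0 + 1/8 = 7/16
Marginal P(V) (column sums):
  P(V=0) = 0 + 1/16 + 5/16 = 3/8
  P(V=1) = 1/16 + 1/8 + 0 = 3/16
  P(V=2) = 0 + 5/16 + 1/8 = 7/16

H(U) = -[(1/16)·log₂(1/16) + (1/2)·log₂(1/2) + (7/16)·log₂(7/16)]
  = 0.2500 + 0.5000 + 0.5218
  = 1.2718 bits
H(V) = -[(3/8)·log₂(3/8) + (3/16)·log₂(3/16) + (7/16)·log₂(7/16)]
  = 0.5306 + 0.4528 + 0.5218
  = 1.5052 bits
H(U,V) = -[(1/16)·log₂(1/16) + (1/16)·log₂(1/16) + (1/8)·log₂(1/8) + (5/16)·log₂(5/16) + (5/16)·log₂(5/16) + (1/8)·log₂(1/8)]
  = 0.2500 + 0.2500 + 0.3750 + 0.5244 + 0.5244 + 0.3750
  = 2.2988 bits

I(U;V) = H(U) + H(V) - H(U,V)
  = 1.2718 + 1.5052 - 2.2988
  = 0.4782 bits

Distribution 2 (P, Q):
Marginal P(P) (row sums):
  P(P=0) = 1/16 + 1/8 + 5/16 = 1/2
  P(P=1) = 1/16 + 1/8 + 5/16 = 1/2
Marginal P(Q) (column sums):
  P(Q=0) = 1/16 + 1/16 = 1/8
  P(Q=1) = 1/8 + 1/8 = 1/4
  P(Q=2) = 5/16 + 5/16 = 5/8

H(P) = -[(1/2)·log₂(1/2) + (1/2)·log₂(1/2)]
  = 0.5000 + 0.5000
  = 1.0000 bits
H(Q) = -[(1/8)·log₂(1/8) + (1/4)·log₂(1/4) + (5/8)·log₂(5/8)]
  = 0.3750 + 0.5000 + 0.4238
  = 1.2988 bits
H(P,Q) = -[(1/16)·log₂(1/16) + (1/8)·log₂(1/8) + (5/16)·log₂(5/16) + (1/16)·log₂(1/16) + (1/8)·log₂(1/8) + (5/16)·log₂(5/16)]
  = 0.2500 + 0.3750 + 0.5244 + 0.2500 + 0.3750 + 0.5244
  = 2.2988 bits

I(P;Q) = H(P) + H(Q) - H(P,Q)
  = 1.0000 + 1.2988 - 2.2988
  = 0.0000 bits

I(U;V) = 0.4782 bits > I(P;Q) = 0.0000 bits, so (U, V) has the higher mutual information (stronger dependence).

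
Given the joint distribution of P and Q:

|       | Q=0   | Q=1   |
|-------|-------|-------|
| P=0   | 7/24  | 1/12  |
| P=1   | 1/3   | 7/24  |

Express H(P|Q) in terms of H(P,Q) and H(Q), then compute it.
H(P|Q) = H(P,Q) - H(Q)

Marginal P(Q) (column sums):
  P(Q=0) = 7/24 + 1/3 = 5/8
  P(Q=1) = 1/12 + 7/24 = 3/8

H(P,Q) = -[(7/24)·log₂(7/24) + (1/12)·log₂(1/12) + (1/3)·log₂(1/3) + (7/24)·log₂(7/24)]
  = 0.5185 + 0.2987 + 0.5283 + 0.5185
  = 1.8640 bits
H(Q) = -[(5/8)·log₂(5/8) + (3/8)·log₂(3/8)]
  = 0.4238 + 0.5306
  = 0.9544 bits

H(P|Q) = 1.8640 - 0.9544 = 0.9096 bits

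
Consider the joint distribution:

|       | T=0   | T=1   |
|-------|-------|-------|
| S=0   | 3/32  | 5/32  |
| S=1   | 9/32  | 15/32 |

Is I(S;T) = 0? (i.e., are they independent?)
Marginal P(S) (row sums):
  P(S=0) = 3/32 + 5/32 = 1/4
  P(S=1) = 9/32 + 15/32 = 3/4
Marginal P(T) (column sums):
  P(T=0) = 3/32 + 9/32 = 3/8
  P(T=1) = 5/32 + 15/32 = 5/8

S and T are independent iff P(S=i,T=j) = P(S=i)·P(T=j) for every cell.
  P(S=0)·P(T=0) = 1/4 × 3/8 = 3/32 = P(S=0,T=0) ✓
  P(S=0)·P(T=1) = 1/4 × 5/8 = 5/32 = P(S=0,T=1) ✓
  P(S=1)·P(T=0) = 3/4 × 3/8 = 9/32 = P(S=1,T=0) ✓
  P(S=1)·P(T=1) = 3/4 × 5/8 = 15/32 = P(S=1,T=1) ✓

Yes, S and T are independent: every cell factors, so I(S;T) = 0 bits.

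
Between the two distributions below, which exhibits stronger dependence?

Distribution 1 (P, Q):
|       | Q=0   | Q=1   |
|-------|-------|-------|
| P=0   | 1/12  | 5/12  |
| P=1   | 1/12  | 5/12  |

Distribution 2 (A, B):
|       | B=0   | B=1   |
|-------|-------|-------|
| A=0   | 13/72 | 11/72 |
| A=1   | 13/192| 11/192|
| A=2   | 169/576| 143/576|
Distribution 1 (P, Q):
Marginal P(P) (row sums):
  P(P=0) = 1/12 + 5/12 = 1/2
  P(P=1) = 1/12 + 5/12 = 1/2
Marginal P(Q) (column sums):
  P(Q=0) = 1/12 + 1/12 = 1/6
  P(Q=1) = 5/12 + 5/12 = 5/6

H(P) = -[(1/2)·log₂(1/2) + (1/2)·log₂(1/2)]
  = 0.5000 + 0.5000
  = 1.0000 bits
H(Q) = -[(1/6)·log₂(1/6) + (5/6)·log₂(5/6)]
  = 0.4308 + 0.2192
  = 0.6500 bits
H(P,Q) = -[(1/12)·log₂(1/12) + (5/12)·log₂(5/12) + (1/12)·log₂(1/12) + (5/12)·log₂(5/12)]
  = 0.2987 + 0.5263 + 0.2987 + 0.5263
  = 1.6500 bits

I(P;Q) = H(P) + H(Q) - H(P,Q)
  = 1.0000 + 0.6500 - 1.6500
  = 0.0000 bits

Distribution 2 (A, B):
Marginal P(A) (row sums):
  P(A=0) = 13/72 + 11/72 = 1/3
  P(A=1) = 13/192 + 11/192 = 1/8
  P(A=2) = 169/576 + 143/576 = 13/24
Marginal P(B) (column sums):
  P(B=0) = 13/72 + 13/192 + 169/576 = 13/24
  P(B=1) = 11/72 + 11/192 + 143/576 = 11/24

H(A) = -[(1/3)·log₂(1/3) + (1/8)·log₂(1/8) + (13/24)·log₂(13/24)]
  = 0.5283 + 0.3750 + 0.4791
  = 1.3824 bits
H(B) = -[(13/24)·log₂(13/24) + (11/24)·log₂(11/24)]
  = 0.4791 + 0.5159
  = 0.9950 bits
H(A,B) = -[(13/72)·log₂(13/72) + (11/72)·log₂(11/72) + (13/192)·log₂(13/192) + (11/192)·log₂(11/192) + (169/576)·log₂(169/576) + (143/576)·log₂(143/576)]
  = 0.4459 + 0.4141 + 0.2630 + 0.2364 + 0.5190 + 0.4990
  = 2.3774 bits

I(A;B) = H(A) + H(B) - H(A,B)
  = 1.3824 + 0.9950 - 2.3774
  = 0.0000 bits

Both joint tables factor as the product of their marginals, so I(P;Q) = I(A;B) = 0 bits: neither is larger (both pairs are independent).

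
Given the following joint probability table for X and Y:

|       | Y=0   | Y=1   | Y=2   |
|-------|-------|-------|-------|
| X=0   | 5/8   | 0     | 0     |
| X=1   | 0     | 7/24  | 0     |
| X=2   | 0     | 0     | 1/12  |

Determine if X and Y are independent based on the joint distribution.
Marginal P(X) (row sums):
  P(X=0) = 5/8 + 0 + 0 = 5/8
  P(X=1) = 0 + 7/24 + 0 = 7/24
  P(X=2) = 0 + 0 + 1/12 = 1/12
Marginal P(Y) (column sums):
  P(Y=0) = 5/8 + 0 + 0 = 5/8
  P(Y=1) = 0 + 7/24 + 0 = 7/24
  P(Y=2) = 0 + 0 + 1/12 = 1/12

X and Y are independent iff P(X=i,Y=j) = P(X=i)·P(Y=j) for every cell.
  P(X=0)·P(Y=0) = 5/8 × 5/8 = 25/64, but P(X=0,Y=0) = 5/8 ✗

No, X and Y are not independent. Quantitatively, I(X;Y) > 0:

H(X) = -[(5/8)·log₂(5/8) + (7/24)·log₂(7/24) + (1/12)·log₂(1/12)]
  = 0.4238 + 0.5185 + 0.2987
  = 1.2410 bits
H(Y) = -[(5/8)·log₂(5/8) + (7/24)·log₂(7/24) + (1/12)·log₂(1/12)]
  = 0.4238 + 0.5185 + 0.2987
  = 1.2410 bits
H(X,Y) = -[(5/8)·log₂(5/8) + (7/24)·log₂(7/24) + (1/12)·log₂(1/12)]
  = 0.4238 + 0.5185 + 0.2987
  = 1.2410 bits
I(X;Y) = H(X) + H(Y) - H(X,Y) = 1.2410 + 1.2410 - 1.2410 = 1.2410 bits > 0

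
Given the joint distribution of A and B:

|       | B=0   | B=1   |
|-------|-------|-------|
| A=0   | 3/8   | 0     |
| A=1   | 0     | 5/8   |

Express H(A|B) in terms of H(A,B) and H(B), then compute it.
H(A|B) = H(A,B) - H(B)

Marginal P(B) (column sums):
  P(B=0) = 3/8 + 0 = 3/8
  P(B=1) = 0 + 5/8 = 5/8

H(A,B) = -[(3/8)·log₂(3/8) + (5/8)·log₂(5/8)]
  = 0.5306 + 0.4238
  = 0.9544 bits
H(B) = -[(3/8)·log₂(3/8) + (5/8)·log₂(5/8)]
  = 0.5306 + 0.4238
  = 0.9544 bits

H(A|B) = 0.9544 - 0.9544 = 0.0000 bits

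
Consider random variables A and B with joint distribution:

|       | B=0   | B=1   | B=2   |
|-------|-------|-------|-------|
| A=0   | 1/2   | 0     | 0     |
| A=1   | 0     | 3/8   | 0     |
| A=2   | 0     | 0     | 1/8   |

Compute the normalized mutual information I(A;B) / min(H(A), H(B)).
Marginal P(A) (row sums):
  P(A=0) = 1/2 + 0 + 0 = 1/2
  P(A=1) = 0 + 3/8 + 0 = 3/8
  P(A=2) = 0 + 0 + 1/8 = 1/8
Marginal P(B) (column sums):
  P(B=0) = 1/2 + 0 + 0 = 1/2
  P(B=1) = 0 + 3/8 + 0 = 3/8
  P(B=2) = 0 + 0 + 1/8 = 1/8

H(A) = -[(1/2)·log₂(1/2) + (3/8)·log₂(3/8) + (1/8)·log₂(1/8)]
  = 0.5000 + 0.5306 + 0.3750
  = 1.4056 bits
H(B) = -[(1/2)·log₂(1/2) + (3/8)·log₂(3/8) + (1/8)·log₂(1/8)]
  = 0.5000 + 0.5306 + 0.3750
  = 1.4056 bits
H(A,B) = -[(1/2)·log₂(1/2) + (3/8)·log₂(3/8) + (1/8)·log₂(1/8)]
  = 0.5000 + 0.5306 + 0.3750
  = 1.4056 bits

I(A;B) = H(A) + H(B) - H(A,B)
  = 1.4056 + 1.4056 - 1.4056
  = 1.4056 bits

min(H(A), H(B)) = min(1.4056, 1.4056) = 1.4056 bits
Normalized MI = 1.4056 / 1.4056 = 1.0000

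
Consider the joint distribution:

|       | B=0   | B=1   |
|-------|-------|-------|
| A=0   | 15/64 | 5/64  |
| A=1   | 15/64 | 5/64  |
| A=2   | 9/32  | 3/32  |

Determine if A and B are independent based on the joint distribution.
Marginal P(A) (row sums):
  P(A=0) = 15/64 + 5/64 = 5/16
  P(A=1) = 15/64 + 5/64 = 5/16
  P(A=2) = 9/32 + 3/32 = 3/8
Marginal P(B) (column sums):
  P(B=0) = 15/64 + 15/64 + 9/32 = 3/4
  P(B=1) = 5/64 + 5/64 + 3/32 = 1/4

A and B are independent iff P(A=i,B=j) = P(A=i)·P(B=j) for every cell.
  P(A=0)·P(B=0) = 5/16 × 3/4 = 15/64 = P(A=0,B=0) ✓
  P(A=0)·P(B=1) = 5/16 × 1/4 = 5/64 = P(A=0,B=1) ✓
  P(A=1)·P(B=0) = 5/16 × 3/4 = 15/64 = P(A=1,B=0) ✓
  P(A=1)·P(B=1) = 5/16 × 1/4 = 5/64 = P(A=1,B=1) ✓
  P(A=2)·P(B=0) = 3/8 × 3/4 = 9/32 = P(A=2,B=0) ✓
  P(A=2)·P(B=1) = 3/8 × 1/4 = 3/32 = P(A=2,B=1) ✓

Yes, A and B are independent: every cell factors, so I(A;B) = 0 bits.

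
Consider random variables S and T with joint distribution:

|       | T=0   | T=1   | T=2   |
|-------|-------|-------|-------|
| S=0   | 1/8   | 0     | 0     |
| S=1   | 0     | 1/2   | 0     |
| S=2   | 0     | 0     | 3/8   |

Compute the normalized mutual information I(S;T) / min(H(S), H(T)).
Marginal P(S) (row sums):
  P(S=0) = 1/8 + 0 + 0 = 1/8
  P(S=1) = 0 + 1/2 + 0 = 1/2
  P(S=2) = 0 + 0 + 3/8 = 3/8
Marginal P(T) (column sums):
  P(T=0) = 1/8 + 0 + 0 = 1/8
  P(T=1) = 0 + 1/2 + 0 = 1/2
  P(T=2) = 0 + 0 + 3/8 = 3/8

H(S) = -[(1/8)·log₂(1/8) + (1/2)·log₂(1/2) + (3/8)·log₂(3/8)]
  = 0.3750 + 0.5000 + 0.5306
  = 1.4056 bits
H(T) = -[(1/8)·log₂(1/8) + (1/2)·log₂(1/2) + (3/8)·log₂(3/8)]
  = 0.3750 + 0.5000 + 0.5306
  = 1.4056 bits
H(S,T) = -[(1/8)·log₂(1/8) + (1/2)·log₂(1/2) + (3/8)·log₂(3/8)]
  = 0.3750 + 0.5000 + 0.5306
  = 1.4056 bits

I(S;T) = H(S) + H(T) - H(S,T)
  = 1.4056 + 1.4056 - 1.4056
  = 1.4056 bits

min(H(S), H(T)) = min(1.4056, 1.4056) = 1.4056 bits
Normalized MI = 1.4056 / 1.4056 = 1.0000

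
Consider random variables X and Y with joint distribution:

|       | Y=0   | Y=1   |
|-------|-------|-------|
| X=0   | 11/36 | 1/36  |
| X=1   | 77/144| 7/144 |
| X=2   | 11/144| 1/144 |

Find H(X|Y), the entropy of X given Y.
Marginal P(Y) (column sums):
  P(Y=0) = 11/36 + 77/144 + 11/144 = 11/12
  P(Y=1) = 1/36 + 7/144 + 1/144 = 1/12

H(X|Y) = -Σ P(X,Y)·log₂ P(X|Y), where P(X|Y) = P(X,Y) / P(Y)
  (X=0,Y=0): P(X|Y) = (11/36)/(11/12) = 1/3;  -(11/36)·log₂(1/3) = 0.4843
  (X=0,Y=1): P(X|Y) = (1/36)/(1/12) = 1/3;  -(1/36)·log₂(1/3) = 0.0440
  (X=1,Y=0): P(X|Y) = (77/144)/(11/12) = 7/12;  -(77/144)·log₂(7/12) = 0.4158
  (X=1,Y=1): P(X|Y) = (7/144)/(1/12) = 7/12;  -(7/144)·log₂(7/12) = 0.0378
  (X=2,Y=0): P(X|Y) = (11/144)/(11/12) = 1/12;  -(11/144)·log₂(1/12) = 0.2739
  (X=2,Y=1): P(X|Y) = (1/144)/(1/12) = 1/12;  -(1/144)·log₂(1/12) = 0.0249
H(X|Y) = 0.4843 + 0.0440 + 0.4158 + 0.0378 + 0.2739 + 0.0249
  = 1.2807 bits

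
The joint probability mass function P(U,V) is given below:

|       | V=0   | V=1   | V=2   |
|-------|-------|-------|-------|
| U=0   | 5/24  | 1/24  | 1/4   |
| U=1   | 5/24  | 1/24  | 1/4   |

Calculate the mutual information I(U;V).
Marginal P(U) (row sums):
  P(U=0) = 5/24 + 1/24 + 1/4 = 1/2
  P(U=1) = 5/24 + 1/24 + 1/4 = 1/2
Marginal P(V) (column sums):
  P(V=0) = 5/24 + 5/24 = 5/12
  P(V=1) = 1/24 + 1/24 = 1/12
  P(V=2) = 1/4 + 1/4 = 1/2

H(U) = -[(1/2)·log₂(1/2) + (1/2)·log₂(1/2)]
  = 0.5000 + 0.5000
  = 1.0000 bits
H(V) = -[(5/12)·log₂(5/12) + (1/12)·log₂(1/12) + (1/2)·log₂(1/2)]
  = 0.5263 + 0.2987 + 0.5000
  = 1.3250 bits
H(U,V) = -[(5/24)·log₂(5/24) + (1/24)·log₂(1/24) + (1/4)·log₂(1/4) + (5/24)·log₂(5/24) + (1/24)·log₂(1/24) + (1/4)·log₂(1/4)]
  = 0.4715 + 0.1910 + 0.5000 + 0.4715 + 0.1910 + 0.5000
  = 2.3250 bits

I(U;V) = H(U) + H(V) - H(U,V)
  = 1.0000 + 1.3250 - 2.3250
  = 0.0000 bits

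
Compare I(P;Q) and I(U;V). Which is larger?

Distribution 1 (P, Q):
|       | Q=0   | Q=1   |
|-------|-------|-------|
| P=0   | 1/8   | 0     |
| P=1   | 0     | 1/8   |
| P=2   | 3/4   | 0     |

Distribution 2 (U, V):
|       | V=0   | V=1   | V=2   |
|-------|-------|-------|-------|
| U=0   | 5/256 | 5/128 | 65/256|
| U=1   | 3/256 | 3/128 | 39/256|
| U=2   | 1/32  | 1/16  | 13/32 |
Distribution 1 (P, Q):
Marginal P(P) (row sums):
  P(P=0) = 1/8 + 0 = 1/8
  P(P=1) = 0 + 1/8 = 1/8
  P(P=2) = 3/4 + 0 = 3/4
Marginal P(Q) (column sums):
  P(Q=0) = 1/8 + 0 + 3/4 = 7/8
  P(Q=1) = 0 + 1/8 + 0 = 1/8

H(P) = -[(1/8)·log₂(1/8) + (1/8)·log₂(1/8) + (3/4)·log₂(3/4)]
  = 0.3750 + 0.3750 + 0.3113
  = 1.0613 bits
H(Q) = -[(7/8)·log₂(7/8) + (1/8)·log₂(1/8)]
  = 0.1686 + 0.3750
  = 0.5436 bits
H(P,Q) = -[(1/8)·log₂(1/8) + (1/8)·log₂(1/8) + (3/4)·log₂(3/4)]
  = 0.3750 + 0.3750 + 0.3113
  = 1.0613 bits

I(P;Q) = H(P) + H(Q) - H(P,Q)
  = 1.0613 + 0.5436 - 1.0613
  = 0.5436 bits

Distribution 2 (U, V):
Marginal P(U) (row sums):
  P(U=0) = 5/256 + 5/128 + 65/256 = 5/16
  P(U=1) = 3/256 + 3/128 + 39/256 = 3/16
  P(U=2) = 1/32 + 1/16 + 13/32 = 1/2
Marginal P(V) (column sums):
  P(V=0) = 5/256 + 3/256 + 1/32 = 1/16
  P(V=1) = 5/128 + 3/128 + 1/16 = 1/8
  P(V=2) = 65/256 + 39/256 + 13/32 = 13/16

H(U) = -[(5/16)·log₂(5/16) + (3/16)·log₂(3/16) + (1/2)·log₂(1/2)]
  = 0.5244 + 0.4528 + 0.5000
  = 1.4772 bits
H(V) = -[(1/16)·log₂(1/16) + (1/8)·log₂(1/8) + (13/16)·log₂(13/16)]
  = 0.2500 + 0.3750 + 0.2434
  = 0.8684 bits
H(U,V) = -[(5/256)·log₂(5/256) + (5/128)·log₂(5/128) + (65/256)·log₂(65/256) + (3/256)·log₂(3/256) + (3/128)·log₂(3/128) + (39/256)·log₂(39/256) + (1/32)·log₂(1/32) + (1/16)·log₂(1/16) + (13/32)·log₂(13/32)]
  = 0.1109 + 0.1827 + 0.5021 + 0.0752 + 0.1269 + 0.4136 + 0.1563 + 0.2500 + 0.5279
  = 2.3456 bits

I(U;V) = H(U) + H(V) - H(U,V)
  = 1.4772 + 0.8684 - 2.3456
  = 0.0000 bits

I(P;Q) = 0.5436 bits > I(U;V) = 0.0000 bits, so (P, Q) has the higher mutual information (stronger dependence).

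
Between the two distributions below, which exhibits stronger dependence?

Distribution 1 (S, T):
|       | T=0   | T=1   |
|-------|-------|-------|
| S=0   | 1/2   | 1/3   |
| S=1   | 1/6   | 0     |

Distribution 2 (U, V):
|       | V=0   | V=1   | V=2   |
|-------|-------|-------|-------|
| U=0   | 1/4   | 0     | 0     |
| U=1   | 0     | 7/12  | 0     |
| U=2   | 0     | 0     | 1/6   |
Distribution 1 (S, T):
Marginal P(S) (row sums):
  P(S=0) = 1/2 + 1/3 = 5/6
  P(S=1) = 1/6 + 0 = 1/6
Marginal P(T) (column sums):
  P(T=0) = 1/2 + 1/6 = 2/3
  P(T=1) = 1/3 + 0 = 1/3

H(S) = -[(5/6)·log₂(5/6) + (1/6)·log₂(1/6)]
  = 0.2192 + 0.4308
  = 0.6500 bits
H(T) = -[(2/3)·log₂(2/3) + (1/3)·log₂(1/3)]
  = 0.3900 + 0.5283
  = 0.9183 bits
H(S,T) = -[(1/2)·log₂(1/2) + (1/3)·log₂(1/3) + (1/6)·log₂(1/6)]
  = 0.5000 + 0.5283 + 0.4308
  = 1.4591 bits

I(S;T) = H(S) + H(T) - H(S,T)
  = 0.6500 + 0.9183 - 1.4591
  = 0.1092 bits

Distribution 2 (U, V):
Marginal P(U) (row sums):
  P(U=0) = 1/4 + 0 + 0 = 1/4
  P(U=1) = 0 + 7/12 + 0 = 7/12
  P(U=2) = 0 + 0 + 1/6 = 1/6
Marginal P(V) (column sums):
  P(V=0) = 1/4 + 0 + 0 = 1/4
  P(V=1) = 0 + 7/12 + 0 = 7/12
  P(V=2) = 0 + 0 + 1/6 = 1/6

H(U) = -[(1/4)·log₂(1/4) + (7/12)·log₂(7/12) + (1/6)·log₂(1/6)]
  = 0.5000 + 0.4536 + 0.4308
  = 1.3844 bits
H(V) = -[(1/4)·log₂(1/4) + (7/12)·log₂(7/12) + (1/6)·log₂(1/6)]
  = 0.5000 + 0.4536 + 0.4308
  = 1.3844 bits
H(U,V) = -[(1/4)·log₂(1/4) + (7/12)·log₂(7/12) + (1/6)·log₂(1/6)]
  = 0.5000 + 0.4536 + 0.4308
  = 1.3844 bits

I(U;V) = H(U) + H(V) - H(U,V)
  = 1.3844 + 1.3844 - 1.3844
  = 1.3844 bits

I(U;V) = 1.3844 bits > I(S;T) = 0.1092 bits, so (U, V) has the higher mutual information (stronger dependence).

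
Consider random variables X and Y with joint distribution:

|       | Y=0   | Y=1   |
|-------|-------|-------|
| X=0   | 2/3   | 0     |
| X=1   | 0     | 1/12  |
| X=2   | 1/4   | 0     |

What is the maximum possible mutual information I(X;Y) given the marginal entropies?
The upper bound on mutual information is I(X;Y) ≤ min(H(X), H(Y)).

Marginal P(X) (row sums):
  P(X=0) = 2/3 + 0 = 2/3
  P(X=1) = 0 + 1/12 = 1/12
  P(X=2) = 1/4 + 0 = 1/4
Marginal P(Y) (column sums):
  P(Y=0) = 2/3 + 0 + 1/4 = 11/12
  P(Y=1) = 0 + 1/12 + 0 = 1/12

H(X) = -[(2/3)·log₂(2/3) + (1/12)·log₂(1/12) + (1/4)·log₂(1/4)]
  = 0.3900 + 0.2987 + 0.5000
  = 1.1887 bits
H(Y) = -[(11/12)·log₂(11/12) + (1/12)·log₂(1/12)]
  = 0.1151 + 0.2987
  = 0.4138 bits

Maximum possible I(X;Y) = min(1.1887, 0.4138) = 0.4138 bits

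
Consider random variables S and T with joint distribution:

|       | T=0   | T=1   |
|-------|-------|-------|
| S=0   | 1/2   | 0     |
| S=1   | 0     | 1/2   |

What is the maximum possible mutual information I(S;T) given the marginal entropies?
The upper bound on mutual information is I(S;T) ≤ min(H(S), H(T)).

Marginal P(S) (row sums):
  P(S=0) = 1/2 + 0 = 1/2
  P(S=1) = 0 + 1/2 = 1/2
Marginal P(T) (column sums):
  P(T=0) = 1/2 + 0 = 1/2
  P(T=1) = 0 + 1/2 = 1/2

H(S) = -[(1/2)·log₂(1/2) + (1/2)·log₂(1/2)]
  = 0.5000 + 0.5000
  = 1.0000 bits
H(T) = -[(1/2)·log₂(1/2) + (1/2)·log₂(1/2)]
  = 0.5000 + 0.5000
  = 1.0000 bits

Maximum possible I(S;T) = min(1.0000, 1.0000) = 1.0000 bits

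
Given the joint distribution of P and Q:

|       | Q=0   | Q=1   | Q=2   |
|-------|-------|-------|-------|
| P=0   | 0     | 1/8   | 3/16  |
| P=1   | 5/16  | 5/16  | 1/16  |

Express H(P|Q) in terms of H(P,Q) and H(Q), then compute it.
H(P|Q) = H(P,Q) - H(Q)

Marginal P(Q) (column sums):
  P(Q=0) = 0 + 5/16 = 5/16
  P(Q=1) = 1/8 + 5/16 = 7/16
  P(Q=2) = 3/16 + 1/16 = 1/4

H(P,Q) = -[(1/8)·log₂(1/8) + (3/16)·log₂(3/16) + (5/16)·log₂(5/16) + (5/16)·log₂(5/16) + (1/16)·log₂(1/16)]
  = 0.3750 + 0.4528 + 0.5244 + 0.5244 + 0.2500
  = 2.1266 bits
H(Q) = -[(5/16)·log₂(5/16) + (7/16)·log₂(7/16) + (1/4)·log₂(1/4)]
  = 0.5244 + 0.5218 + 0.5000
  = 1.5462 bits

H(P|Q) = 2.1266 - 1.5462 = 0.5804 bits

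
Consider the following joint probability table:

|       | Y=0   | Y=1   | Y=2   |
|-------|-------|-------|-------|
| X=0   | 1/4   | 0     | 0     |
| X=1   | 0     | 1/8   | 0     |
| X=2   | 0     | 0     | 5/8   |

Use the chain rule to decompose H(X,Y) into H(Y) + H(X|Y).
By the chain rule: H(X,Y) = H(Y) + H(X|Y)

Marginal P(Y) (column sums):
  P(Y=0) = 1/4 + 0 + 0 = 1/4
  P(Y=1) = 0 + 1/8 + 0 = 1/8
  P(Y=2) = 0 + 0 + 5/8 = 5/8
H(Y) = -[(1/4)·log₂(1/4) + (1/8)·log₂(1/8) + (5/8)·log₂(5/8)]
  = 0.5000 + 0.3750 + 0.4238
  = 1.2988 bits
H(X|Y) = -Σ P(X,Y)·log₂ P(X|Y), where P(X|Y) = P(X,Y) / P(Y)
  (cells with P(X,Y) = 0 contribute 0)
  (X=0,Y=0): P(X|Y) = (1/4)/(1/4) = 1;  -(1/4)·log₂(1) = 0.0000
  (X=1,Y=1): P(X|Y) = (1/8)/(1/8) = 1;  -(1/8)·log₂(1) = 0.0000
  (X=2,Y=2): P(X|Y) = (5/8)/(5/8) = 1;  -(5/8)·log₂(1) = 0.0000
H(X|Y) = 0.0000 + 0.0000 + 0.0000
  = 0.0000 bits

H(X,Y) = H(Y) + H(X|Y) = 1.2988 + 0.0000 = 1.2988 bits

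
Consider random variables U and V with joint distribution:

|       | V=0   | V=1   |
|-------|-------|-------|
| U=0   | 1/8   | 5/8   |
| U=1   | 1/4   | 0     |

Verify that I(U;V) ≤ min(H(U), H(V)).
Marginal P(U) (row sums):
  P(U=0) = 1/8 + 5/8 = 3/4
  P(U=1) = 1/4 + 0 = 1/4
Marginal P(V) (column sums):
  P(V=0) = 1/8 + 1/4 = 3/8
  P(V=1) = 5/8 + 0 = 5/8

H(U) = -[(3/4)·log₂(3/4) + (1/4)·log₂(1/4)]
  = 0.3113 + 0.5000
  = 0.8113 bits
H(V) = -[(3/8)·log₂(3/8) + (5/8)·log₂(5/8)]
  = 0.5306 + 0.4238
  = 0.9544 bits
H(U,V) = -[(1/8)·log₂(1/8) + (5/8)·log₂(5/8) + (1/4)·log₂(1/4)]
  = 0.3750 + 0.4238 + 0.5000
  = 1.2988 bits

I(U;V) = H(U) + H(V) - H(U,V)
  = 0.8113 + 0.9544 - 1.2988
  = 0.4669 bits

min(H(U), H(V)) = min(0.8113, 0.9544) = 0.8113 bits
Since 0.4669 ≤ 0.8113, the bound is satisfied ✓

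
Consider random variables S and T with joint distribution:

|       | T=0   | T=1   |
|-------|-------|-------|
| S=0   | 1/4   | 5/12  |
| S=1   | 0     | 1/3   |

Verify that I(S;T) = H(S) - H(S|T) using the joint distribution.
Left side, from I(S;T) = H(S) + H(T) - H(S,T):
Marginal P(S) (row sums):
  P(S=0) = 1/4 + 5/12 = 2/3
  P(S=1) = 0 + 1/3 = 1/3
Marginal P(T) (column sums):
  P(T=0) = 1/4 + 0 = 1/4
  P(T=1) = 5/12 + 1/3 = 3/4

H(S) = -[(2/3)·log₂(2/3) + (1/3)·log₂(1/3)]
  = 0.3900 + 0.5283
  = 0.9183 bits
H(T) = -[(1/4)·log₂(1/4) + (3/4)·log₂(3/4)]
  = 0.5000 + 0.3113
  = 0.8113 bits
H(S,T) = -[(1/4)·log₂(1/4) + (5/12)·log₂(5/12) + (1/3)·log₂(1/3)]
  = 0.5000 + 0.5263 + 0.5283
  = 1.5546 bits

I(S;T) = H(S) + H(T) - H(S,T)
  = 0.9183 + 0.8113 - 1.5546
  = 0.1750 bits

Right side, with H(S|T) computed directly from the conditional probabilities:
H(S|T) = -Σ P(S,T)·log₂ P(S|T), where P(S|T) = P(S,T) / P(T)
  (cells with P(S,T) = 0 contribute 0)
  (S=0,T=0): P(S|T) = (1/4)/(1/4) = 1;  -(1/4)·log₂(1) = 0.0000
  (S=0,T=1): P(S|T) = (5/12)/(3/4) = 5/9;  -(5/12)·log₂(5/9) = 0.3533
  (S=1,T=1): P(S|T) = (1/3)/(3/4) = 4/9;  -(1/3)·log₂(4/9) = 0.3900
H(S|T) = 0.0000 + 0.3533 + 0.3900
  = 0.7433 bits
H(S) - H(S|T) = 0.9183 - 0.7433 = 0.1750 bits

Both sides equal 0.1750 bits, so I(S;T) = H(S) - H(S|T) ✓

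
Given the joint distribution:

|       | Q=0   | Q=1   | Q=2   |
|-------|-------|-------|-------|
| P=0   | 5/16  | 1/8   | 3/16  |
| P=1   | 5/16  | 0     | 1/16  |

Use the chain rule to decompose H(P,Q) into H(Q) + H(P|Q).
By the chain rule: H(P,Q) = H(Q) + H(P|Q)

Marginal P(Q) (column sums):
  P(Q=0) = 5/16 + 5/16 = 5/8
  P(Q=1) = 1/8 + 0 = 1/8
  P(Q=2) = 3/16 + 1/16 = 1/4
H(Q) = -[(5/8)·log₂(5/8) + (1/8)·log₂(1/8) + (1/4)·log₂(1/4)]
  = 0.4238 + 0.3750 + 0.5000
  = 1.2988 bits
H(P|Q) = -Σ P(P,Q)·log₂ P(P|Q), where P(P|Q) = P(P,Q) / P(Q)
  (cells with P(P,Q) = 0 contribute 0)
  (P=0,Q=0): P(P|Q) = (5/16)/(5/8) = 1/2;  -(5/16)·log₂(1/2) = 0.3125
  (P=0,Q=1): P(P|Q) = (1/8)/(1/8) = 1;  -(1/8)·log₂(1) = 0.0000
  (P=0,Q=2): P(P|Q) = (3/16)/(1/4) = 3/4;  -(3/16)·log₂(3/4) = 0.0778
  (P=1,Q=0): P(P|Q) = (5/16)/(5/8) = 1/2;  -(5/16)·log₂(1/2) = 0.3125
  (P=1,Q=2): P(P|Q) = (1/16)/(1/4) = 1/4;  -(1/16)·log₂(1/4) = 0.1250
H(P|Q) = 0.3125 + 0.0000 + 0.0778 + 0.3125 + 0.1250
  = 0.8278 bits

H(P,Q) = H(Q) + H(P|Q) = 1.2988 + 0.8278 = 2.1266 bits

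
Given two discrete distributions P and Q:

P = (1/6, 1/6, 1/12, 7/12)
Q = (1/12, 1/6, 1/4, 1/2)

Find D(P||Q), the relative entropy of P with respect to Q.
D(P||Q) = Σ P(i) log₂(P(i)/Q(i))
  i=0: (1/6) × log₂((1/6)/(1/12)) = (1/6) × log₂(2) = 0.1667
  i=1: (1/6) × log₂((1/6)/(1/6)) = (1/6) × log₂(1) = 0.0000
  i=2: (1/12) × log₂((1/12)/(1/4)) = (1/12) × log₂(1/3) = -0.1321
  i=3: (7/12) × log₂((7/12)/(1/2)) = (7/12) × log₂(7/6) = 0.1297
D(P||Q) = 0.1667 + 0.0000 - 0.1321 + 0.1297
  = 0.1643 bits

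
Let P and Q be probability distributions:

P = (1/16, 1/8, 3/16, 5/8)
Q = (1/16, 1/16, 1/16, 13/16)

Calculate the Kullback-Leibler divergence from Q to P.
D(P||Q) = Σ P(i) log₂(P(i)/Q(i))
  i=0: (1/16) × log₂((1/16)/(1/16)) = (1/16) × log₂(1) = 0.0000
  i=1: (1/8) × log₂((1/8)/(1/16)) = (1/8) × log₂(2) = 0.1250
  i=2: (3/16) × log₂((3/16)/(1/16)) = (3/16) × log₂(3) = 0.2972
  i=3: (5/8) × log₂((5/8)/(13/16)) = (5/8) × log₂(10/13) = -0.2366
D(P||Q) = 0.0000 + 0.1250 + 0.2972 - 0.2366
  = 0.1856 bits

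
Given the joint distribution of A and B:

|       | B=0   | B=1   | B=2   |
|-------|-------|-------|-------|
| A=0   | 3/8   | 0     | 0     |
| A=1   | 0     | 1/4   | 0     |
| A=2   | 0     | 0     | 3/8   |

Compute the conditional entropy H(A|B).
Marginal P(B) (column sums):
  P(B=0) = 3/8 + 0 + 0 = 3/8
  P(B=1) = 0 + 1/4 + 0 = 1/4
  P(B=2) = 0 + 0 + 3/8 = 3/8

H(A|B) = -Σ P(A,B)·log₂ P(A|B), where P(A|B) = P(A,B) / P(B)
  (cells with P(A,B) = 0 contribute 0)
  (A=0,B=0): P(A|B) = (3/8)/(3/8) = 1;  -(3/8)·log₂(1) = 0.0000
  (A=1,B=1): P(A|B) = (1/4)/(1/4) = 1;  -(1/4)·log₂(1) = 0.0000
  (A=2,B=2): P(A|B) = (3/8)/(3/8) = 1;  -(3/8)·log₂(1) = 0.0000
H(A|B) = 0.0000 + 0.0000 + 0.0000
  = 0.0000 bits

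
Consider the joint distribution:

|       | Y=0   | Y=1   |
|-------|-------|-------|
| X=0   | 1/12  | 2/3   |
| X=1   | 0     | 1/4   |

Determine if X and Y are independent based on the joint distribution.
Marginal P(X) (row sums):
  P(X=0) = 1/12 + 2/3 = 3/4
  P(X=1) = 0 + 1/4 = 1/4
Marginal P(Y) (column sums):
  P(Y=0) = 1/12 + 0 = 1/12
  P(Y=1) = 2/3 + 1/4 = 11/12

X and Y are independent iff P(X=i,Y=j) = P(X=i)·P(Y=j) for every cell.
  P(X=0)·P(Y=0) = 3/4 × 1/12 = 1/16, but P(X=0,Y=0) = 1/12 ✗

No, X and Y are not independent. Quantitatively, I(X;Y) > 0:

H(X) = -[(3/4)·log₂(3/4) + (1/4)·log₂(1/4)]
  = 0.3113 + 0.5000
  = 0.8113 bits
H(Y) = -[(1/12)·log₂(1/12) + (11/12)·log₂(11/12)]
  = 0.2987 + 0.1151
  = 0.4138 bits
H(X,Y) = -[(1/12)·log₂(1/12) + (2/3)·log₂(2/3) + (1/4)·log₂(1/4)]
  = 0.2987 + 0.3900 + 0.5000
  = 1.1887 bits
I(X;Y) = H(X) + H(Y) - H(X,Y) = 0.8113 + 0.4138 - 1.1887 = 0.0364 bits > 0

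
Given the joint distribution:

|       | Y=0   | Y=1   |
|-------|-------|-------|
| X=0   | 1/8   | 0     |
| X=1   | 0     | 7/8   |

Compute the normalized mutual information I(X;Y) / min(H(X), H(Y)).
Marginal P(X) (row sums):
  P(X=0) = 1/8 + 0 = 1/8
  P(X=1) = 0 + 7/8 = 7/8
Marginal P(Y) (column sums):
  P(Y=0) = 1/8 + 0 = 1/8
  P(Y=1) = 0 + 7/8 = 7/8

H(X) = -[(1/8)·log₂(1/8) + (7/8)·log₂(7/8)]
  = 0.3750 + 0.1686
  = 0.5436 bits
H(Y) = -[(1/8)·log₂(1/8) + (7/8)·log₂(7/8)]
  = 0.3750 + 0.1686
  = 0.5436 bits
H(X,Y) = -[(1/8)·log₂(1/8) + (7/8)·log₂(7/8)]
  = 0.3750 + 0.1686
  = 0.5436 bits

I(X;Y) = H(X) + H(Y) - H(X,Y)
  = 0.5436 + 0.5436 - 0.5436
  = 0.5436 bits

min(H(X), H(Y)) = min(0.5436, 0.5436) = 0.5436 bits
Normalized MI = 0.5436 / 0.5436 = 1.0000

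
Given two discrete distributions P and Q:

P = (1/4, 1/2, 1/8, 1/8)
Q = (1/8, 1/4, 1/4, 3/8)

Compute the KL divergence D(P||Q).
D(P||Q) = Σ P(i) log₂(P(i)/Q(i))
  i=0: (1/4) × log₂((1/4)/(1/8)) = (1/4) × log₂(2) = 0.2500
  i=1: (1/2) × log₂((1/2)/(1/4)) = (1/2) × log₂(2) = 0.5000
  i=2: (1/8) × log₂((1/8)/(1/4)) = (1/8) × log₂(1/2) = -0.1250
  i=3: (1/8) × log₂((1/8)/(3/8)) = (1/8) × log₂(1/3) = -0.1981
D(P||Q) = 0.2500 + 0.5000 - 0.1250 - 0.1981
  = 0.4269 bits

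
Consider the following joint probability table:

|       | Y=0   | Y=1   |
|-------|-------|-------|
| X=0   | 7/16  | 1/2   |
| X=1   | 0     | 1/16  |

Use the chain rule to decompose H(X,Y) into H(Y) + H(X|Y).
By the chain rule: H(X,Y) = H(Y) + H(X|Y)

Marginal P(Y) (column sums):
  P(Y=0) = 7/16 + 0 = 7/16
  P(Y=1) = 1/2 + 1/16 = 9/16
H(Y) = -[(7/16)·log₂(7/16) + (9/16)·log₂(9/16)]
  = 0.5218 + 0.4669
  = 0.9887 bits
H(X|Y) = -Σ P(X,Y)·log₂ P(X|Y), where P(X|Y) = P(X,Y) / P(Y)
  (cells with P(X,Y) = 0 contribute 0)
  (X=0,Y=0): P(X|Y) = (7/16)/(7/16) = 1;  -(7/16)·log₂(1) = 0.0000
  (X=0,Y=1): P(X|Y) = (1/2)/(9/16) = 8/9;  -(1/2)·log₂(8/9) = 0.0850
  (X=1,Y=1): P(X|Y) = (1/16)/(9/16) = 1/9;  -(1/16)·log₂(1/9) = 0.1981
H(X|Y) = 0.0000 + 0.0850 + 0.1981
  = 0.2831 bits

H(X,Y) = H(Y) + H(X|Y) = 0.9887 + 0.2831 = 1.2718 bits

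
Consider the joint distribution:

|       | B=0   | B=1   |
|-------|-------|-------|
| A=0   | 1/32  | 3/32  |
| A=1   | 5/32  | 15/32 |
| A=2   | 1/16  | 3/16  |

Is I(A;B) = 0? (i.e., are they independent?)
Marginal P(A) (row sums):
  P(A=0) = 1/32 + 3/32 = 1/8
  P(A=1) = 5/32 + 15/32 = 5/8
  P(A=2) = 1/16 + 3/16 = 1/4
Marginal P(B) (column sums):
  P(B=0) = 1/32 + 5/32 + 1/16 = 1/4
  P(B=1) = 3/32 + 15/32 + 3/16 = 3/4

A and B are independent iff P(A=i,B=j) = P(A=i)·P(B=j) for every cell.
  P(A=0)·P(B=0) = 1/8 × 1/4 = 1/32 = P(A=0,B=0) ✓
  P(A=0)·P(B=1) = 1/8 × 3/4 = 3/32 = P(A=0,B=1) ✓
  P(A=1)·P(B=0) = 5/8 × 1/4 = 5/32 = P(A=1,B=0) ✓
  P(A=1)·P(B=1) = 5/8 × 3/4 = 15/32 = P(A=1,B=1) ✓
  P(A=2)·P(B=0) = 1/4 × 1/4 = 1/16 = P(A=2,B=0) ✓
  P(A=2)·P(B=1) = 1/4 × 3/4 = 3/16 = P(A=2,B=1) ✓

Yes, A and B are independent: every cell factors, so I(A;B) = 0 bits.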